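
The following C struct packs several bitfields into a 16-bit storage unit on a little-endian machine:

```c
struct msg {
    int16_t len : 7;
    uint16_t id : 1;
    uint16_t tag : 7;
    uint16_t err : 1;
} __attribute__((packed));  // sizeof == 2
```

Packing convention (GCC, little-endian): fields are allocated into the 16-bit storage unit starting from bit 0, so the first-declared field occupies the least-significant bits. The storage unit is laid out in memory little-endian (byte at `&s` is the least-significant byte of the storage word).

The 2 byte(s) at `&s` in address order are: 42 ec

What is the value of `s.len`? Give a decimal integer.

-62

[0]=0x42 [1]=0xec (little-endian) → word 0xec42
len:7 @ bit 0 → (0xec42>>0)&0x7f = 0x42  ←
id:1 @ bit 7 → (0xec42>>7)&0x1 = 0x0
tag:7 @ bit 8 → (0xec42>>8)&0x7f = 0x6c
err:1 @ bit 15 → (0xec42>>15)&0x1 = 0x1
len signed 7b, MSB=1: 66 - 128 = -62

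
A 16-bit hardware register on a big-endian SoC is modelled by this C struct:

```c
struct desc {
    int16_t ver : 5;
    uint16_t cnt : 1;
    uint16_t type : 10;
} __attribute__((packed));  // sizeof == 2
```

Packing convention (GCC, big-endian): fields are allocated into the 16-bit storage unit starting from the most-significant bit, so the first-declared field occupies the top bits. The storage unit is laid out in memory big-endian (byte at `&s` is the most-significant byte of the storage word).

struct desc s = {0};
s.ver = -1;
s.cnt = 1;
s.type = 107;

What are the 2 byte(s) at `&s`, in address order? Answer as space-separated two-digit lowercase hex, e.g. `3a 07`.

fc 6b

ver (5b) val=-1 bits=0x1f at bit 11: 0xf800
cnt (1b) val=1 bits=0x1 at bit 10: 0xfc00
type (10b) val=107 bits=0x6b at bit 0: 0xfc6b
word = 0xfc6b → big-endian bytes:
  [0]=0xfc  [1]=0x6b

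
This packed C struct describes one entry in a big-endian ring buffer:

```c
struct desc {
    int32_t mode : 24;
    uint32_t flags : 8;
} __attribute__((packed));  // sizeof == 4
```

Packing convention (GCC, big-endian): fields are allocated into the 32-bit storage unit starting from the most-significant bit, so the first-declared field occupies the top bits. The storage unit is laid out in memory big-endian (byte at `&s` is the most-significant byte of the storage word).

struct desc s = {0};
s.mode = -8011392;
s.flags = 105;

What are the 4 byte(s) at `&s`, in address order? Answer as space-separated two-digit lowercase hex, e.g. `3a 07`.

[8+:24] mode=-8011392 & 0xffffff = 0x85c180; word=0x85c18000
[0+:8] flags=105 & 0xff = 0x69; word=0x85c18069
word = 0x85c18069 → big-endian bytes:
  [0]=0x85  [1]=0xc1  [2]=0x80  [3]=0x69

85 c1 80 69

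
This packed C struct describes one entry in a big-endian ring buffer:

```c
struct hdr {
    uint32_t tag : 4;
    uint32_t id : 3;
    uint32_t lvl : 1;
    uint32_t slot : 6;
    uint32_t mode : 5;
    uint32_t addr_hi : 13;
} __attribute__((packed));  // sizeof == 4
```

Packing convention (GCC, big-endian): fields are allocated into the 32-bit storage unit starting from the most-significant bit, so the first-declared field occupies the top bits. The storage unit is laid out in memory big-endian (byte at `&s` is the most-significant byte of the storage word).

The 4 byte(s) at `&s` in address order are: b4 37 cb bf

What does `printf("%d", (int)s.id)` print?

2

[0]=0xb4 [1]=0x37 [2]=0xcb [3]=0xbf (big-endian) → word 0xb437cbbf
tag [28+:4] = (word>>28) & 0xf = 11
id [25+:3] = (word>>25) & 0x7 = 2  ←
lvl [24+:1] = (word>>24) & 0x1 = 0
slot [18+:6] = (word>>18) & 0x3f = 13
mode [13+:5] = (word>>13) & 0x1f = 30
addr_hi [0+:13] = (word>>0) & 0x1fff = 3007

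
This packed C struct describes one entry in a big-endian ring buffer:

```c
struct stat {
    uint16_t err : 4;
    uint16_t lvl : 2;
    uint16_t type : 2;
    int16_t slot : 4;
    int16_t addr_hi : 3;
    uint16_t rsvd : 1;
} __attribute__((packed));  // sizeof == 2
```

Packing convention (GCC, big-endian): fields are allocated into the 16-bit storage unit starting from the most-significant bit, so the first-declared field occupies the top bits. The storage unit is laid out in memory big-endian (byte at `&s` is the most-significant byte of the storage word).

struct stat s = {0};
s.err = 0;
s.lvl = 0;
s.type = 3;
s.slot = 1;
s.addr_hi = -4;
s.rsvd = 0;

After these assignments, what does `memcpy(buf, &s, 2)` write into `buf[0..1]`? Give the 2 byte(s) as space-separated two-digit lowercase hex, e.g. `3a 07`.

03 18

err (4b) val=0 bits=0x0 at bit 12: 0x0000
lvl (2b) val=0 bits=0x0 at bit 10: 0x0000
type (2b) val=3 bits=0x3 at bit 8: 0x0300
slot (4b) val=1 bits=0x1 at bit 4: 0x0310
addr_hi (3b) val=-4 bits=0x4 at bit 1: 0x0318
rsvd (1b) val=0 bits=0x0 at bit 0: 0x0318
word = 0x0318 → big-endian bytes:
  [0]=0x03  [1]=0x18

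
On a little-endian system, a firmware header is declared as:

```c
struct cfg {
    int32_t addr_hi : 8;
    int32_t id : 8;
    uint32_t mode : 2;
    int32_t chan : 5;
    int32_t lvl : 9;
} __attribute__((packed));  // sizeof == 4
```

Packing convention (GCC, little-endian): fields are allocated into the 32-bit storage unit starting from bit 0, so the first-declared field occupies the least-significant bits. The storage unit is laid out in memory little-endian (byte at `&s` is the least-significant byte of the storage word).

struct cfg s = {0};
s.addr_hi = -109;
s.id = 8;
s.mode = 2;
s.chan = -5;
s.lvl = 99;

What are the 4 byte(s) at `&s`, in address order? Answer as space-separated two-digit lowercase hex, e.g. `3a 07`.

93 08 ee 31

addr_hi:8 = -109 → 0x93 << 0 → word 0x00000093
id:8 = 8 → 0x8 << 8 → word 0x00000893
mode:2 = 2 → 0x2 << 16 → word 0x00020893
chan:5 = -5 → 0x1b << 18 → word 0x006e0893
lvl:9 = 99 → 0x63 << 23 → word 0x31ee0893
word = 0x31ee0893 → little-endian bytes:
  [0]=0x93  [1]=0x08  [2]=0xee  [3]=0x31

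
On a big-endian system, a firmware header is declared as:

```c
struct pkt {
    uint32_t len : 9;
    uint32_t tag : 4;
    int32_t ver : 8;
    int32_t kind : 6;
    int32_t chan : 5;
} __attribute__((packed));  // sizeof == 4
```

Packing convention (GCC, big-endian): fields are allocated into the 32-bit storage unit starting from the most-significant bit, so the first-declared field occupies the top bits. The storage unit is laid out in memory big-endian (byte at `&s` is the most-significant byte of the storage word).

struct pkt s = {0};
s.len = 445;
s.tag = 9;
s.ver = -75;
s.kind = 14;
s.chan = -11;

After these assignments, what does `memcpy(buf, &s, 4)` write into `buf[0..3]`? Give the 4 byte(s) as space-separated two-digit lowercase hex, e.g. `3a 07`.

de cd a9 d5

len:9 = 445 → 0x1bd << 23 → word 0xde800000
tag:4 = 9 → 0x9 << 19 → word 0xdec80000
ver:8 = -75 → 0xb5 << 11 → word 0xdecda800
kind:6 = 14 → 0xe << 5 → word 0xdecda9c0
chan:5 = -11 → 0x15 << 0 → word 0xdecda9d5
word = 0xdecda9d5 → big-endian bytes:
  [0]=0xde  [1]=0xcd  [2]=0xa9  [3]=0xd5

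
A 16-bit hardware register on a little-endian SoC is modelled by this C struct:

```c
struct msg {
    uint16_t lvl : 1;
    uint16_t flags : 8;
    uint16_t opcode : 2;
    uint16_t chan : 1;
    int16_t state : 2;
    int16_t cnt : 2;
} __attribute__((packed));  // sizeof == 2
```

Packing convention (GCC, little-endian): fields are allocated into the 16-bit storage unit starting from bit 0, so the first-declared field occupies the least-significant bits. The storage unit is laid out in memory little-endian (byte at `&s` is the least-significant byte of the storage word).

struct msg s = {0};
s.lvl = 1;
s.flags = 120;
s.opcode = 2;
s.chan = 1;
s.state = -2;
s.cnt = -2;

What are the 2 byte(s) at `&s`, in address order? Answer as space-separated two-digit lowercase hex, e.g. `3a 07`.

lvl:1 = 1 → 0x1 << 0 → word 0x0001
flags:8 = 120 → 0x78 << 1 → word 0x00f1
opcode:2 = 2 → 0x2 << 9 → word 0x04f1
chan:1 = 1 → 0x1 << 11 → word 0x0cf1
state:2 = -2 → 0x2 << 12 → word 0x2cf1
cnt:2 = -2 → 0x2 << 14 → word 0xacf1
word = 0xacf1 → little-endian bytes:
  [0]=0xf1  [1]=0xac

f1 ac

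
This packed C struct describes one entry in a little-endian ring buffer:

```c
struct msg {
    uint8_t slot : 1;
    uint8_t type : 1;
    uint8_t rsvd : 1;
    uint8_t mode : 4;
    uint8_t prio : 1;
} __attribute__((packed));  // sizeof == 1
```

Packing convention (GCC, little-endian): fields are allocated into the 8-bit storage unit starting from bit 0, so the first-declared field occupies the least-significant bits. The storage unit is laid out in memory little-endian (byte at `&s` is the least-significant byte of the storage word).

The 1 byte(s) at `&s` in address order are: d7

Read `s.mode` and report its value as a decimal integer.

10

[0]=0xd7 (little-endian) → word 0xd7
slot [0+:1] = (word>>0) & 0x1 = 1
type [1+:1] = (word>>1) & 0x1 = 1
rsvd [2+:1] = (word>>2) & 0x1 = 1
mode [3+:4] = (word>>3) & 0xf = 10  ←
prio [7+:1] = (word>>7) & 0x1 = 1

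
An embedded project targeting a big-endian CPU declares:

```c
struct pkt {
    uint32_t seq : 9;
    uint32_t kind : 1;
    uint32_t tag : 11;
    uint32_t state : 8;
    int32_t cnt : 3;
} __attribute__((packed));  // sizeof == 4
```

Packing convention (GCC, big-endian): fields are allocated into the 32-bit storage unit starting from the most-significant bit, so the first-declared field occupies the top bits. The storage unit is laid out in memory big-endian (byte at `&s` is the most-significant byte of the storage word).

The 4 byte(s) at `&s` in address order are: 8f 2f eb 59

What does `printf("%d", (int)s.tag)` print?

1533

[0]=0x8f [1]=0x2f [2]=0xeb [3]=0x59 (big-endian) → word 0x8f2feb59
seq [23+:9] = (word>>23) & 0x1ff = 286
kind [22+:1] = (word>>22) & 0x1 = 0
tag [11+:11] = (word>>11) & 0x7ff = 1533  ←
state [3+:8] = (word>>3) & 0xff = 107
cnt [0+:3] = (word>>0) & 0x7 = 1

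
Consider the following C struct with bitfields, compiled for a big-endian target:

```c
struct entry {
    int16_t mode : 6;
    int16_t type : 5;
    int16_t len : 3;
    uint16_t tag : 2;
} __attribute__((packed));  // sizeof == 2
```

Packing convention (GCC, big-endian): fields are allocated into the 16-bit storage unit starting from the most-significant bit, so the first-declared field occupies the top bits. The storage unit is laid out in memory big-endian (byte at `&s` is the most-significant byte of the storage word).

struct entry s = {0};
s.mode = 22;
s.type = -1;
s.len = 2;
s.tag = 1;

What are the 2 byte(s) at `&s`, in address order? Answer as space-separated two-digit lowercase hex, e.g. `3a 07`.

5b e9

mode:6 = 22 → 0x16 << 10 → word 0x5800
type:5 = -1 → 0x1f << 5 → word 0x5be0
len:3 = 2 → 0x2 << 2 → word 0x5be8
tag:2 = 1 → 0x1 << 0 → word 0x5be9
word = 0x5be9 → big-endian bytes:
  [0]=0x5b  [1]=0xe9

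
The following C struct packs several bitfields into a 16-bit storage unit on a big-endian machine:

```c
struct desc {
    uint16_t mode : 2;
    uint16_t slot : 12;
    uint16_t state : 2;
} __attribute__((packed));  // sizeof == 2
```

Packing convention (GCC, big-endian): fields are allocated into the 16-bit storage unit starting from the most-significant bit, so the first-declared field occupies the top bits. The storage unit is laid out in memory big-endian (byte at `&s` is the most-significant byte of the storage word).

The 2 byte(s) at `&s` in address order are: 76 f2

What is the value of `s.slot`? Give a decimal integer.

3516

[0]=0x76 [1]=0xf2 (big-endian) → word 0x76f2
mode:2 @ bit 14 → (0x76f2>>14)&0x3 = 0x1
slot:12 @ bit 2 → (0x76f2>>2)&0xfff = 0xdbc  ←
state:2 @ bit 0 → (0x76f2>>0)&0x3 = 0x2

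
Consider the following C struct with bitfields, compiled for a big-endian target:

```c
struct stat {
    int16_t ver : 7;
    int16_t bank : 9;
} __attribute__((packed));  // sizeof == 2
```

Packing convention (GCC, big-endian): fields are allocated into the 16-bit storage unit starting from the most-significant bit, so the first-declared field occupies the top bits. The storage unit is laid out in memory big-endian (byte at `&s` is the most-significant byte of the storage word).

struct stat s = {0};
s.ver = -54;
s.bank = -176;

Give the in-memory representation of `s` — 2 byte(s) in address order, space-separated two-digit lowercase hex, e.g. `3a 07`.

[9+:7] ver=-54 & 0x7f = 0x4a; word=0x9400
[0+:9] bank=-176 & 0x1ff = 0x150; word=0x9550
word = 0x9550 → big-endian bytes:
  [0]=0x95  [1]=0x50

95 50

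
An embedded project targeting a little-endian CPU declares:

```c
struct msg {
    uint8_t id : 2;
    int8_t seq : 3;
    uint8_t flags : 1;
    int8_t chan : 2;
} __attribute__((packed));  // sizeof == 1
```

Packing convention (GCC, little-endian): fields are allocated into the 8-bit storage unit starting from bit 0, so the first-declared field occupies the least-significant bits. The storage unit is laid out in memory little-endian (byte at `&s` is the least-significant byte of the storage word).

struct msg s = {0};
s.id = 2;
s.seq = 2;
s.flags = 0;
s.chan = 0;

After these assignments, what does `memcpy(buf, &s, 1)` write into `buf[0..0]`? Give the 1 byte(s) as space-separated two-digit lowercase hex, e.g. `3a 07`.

0a

id (2b) val=2 bits=0x2 at bit 0: 0x02
seq (3b) val=2 bits=0x2 at bit 2: 0x0a
flags (1b) val=0 bits=0x0 at bit 5: 0x0a
chan (2b) val=0 bits=0x0 at bit 6: 0x0a
word = 0x0a → little-endian bytes:
  [0]=0x0a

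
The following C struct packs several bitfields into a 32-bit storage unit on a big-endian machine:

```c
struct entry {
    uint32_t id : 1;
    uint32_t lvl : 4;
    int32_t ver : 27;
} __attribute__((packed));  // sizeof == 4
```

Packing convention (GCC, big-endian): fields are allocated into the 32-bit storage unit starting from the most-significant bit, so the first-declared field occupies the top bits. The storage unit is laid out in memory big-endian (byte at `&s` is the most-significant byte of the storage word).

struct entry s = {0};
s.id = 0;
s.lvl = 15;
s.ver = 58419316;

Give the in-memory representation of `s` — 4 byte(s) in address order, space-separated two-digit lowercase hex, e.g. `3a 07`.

id (1b) val=0 bits=0x0 at bit 31: 0x00000000
lvl (4b) val=15 bits=0xf at bit 27: 0x78000000
ver (27b) val=58419316 bits=0x37b6874 at bit 0: 0x7b7b6874
word = 0x7b7b6874 → big-endian bytes:
  [0]=0x7b  [1]=0x7b  [2]=0x68  [3]=0x74

7b 7b 68 74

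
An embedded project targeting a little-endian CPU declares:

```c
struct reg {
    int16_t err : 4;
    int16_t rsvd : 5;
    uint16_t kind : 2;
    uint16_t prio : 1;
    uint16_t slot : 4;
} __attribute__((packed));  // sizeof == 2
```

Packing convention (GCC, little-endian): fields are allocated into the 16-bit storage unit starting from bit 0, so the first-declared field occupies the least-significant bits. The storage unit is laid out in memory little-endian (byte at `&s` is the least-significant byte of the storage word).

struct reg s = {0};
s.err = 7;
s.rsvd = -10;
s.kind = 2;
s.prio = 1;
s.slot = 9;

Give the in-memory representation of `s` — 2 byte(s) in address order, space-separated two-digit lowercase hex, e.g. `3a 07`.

67 9d

[0+:4] err=7 & 0xf = 0x7; word=0x0007
[4+:5] rsvd=-10 & 0x1f = 0x16; word=0x0167
[9+:2] kind=2 & 0x3 = 0x2; word=0x0567
[11+:1] prio=1 & 0x1 = 0x1; word=0x0d67
[12+:4] slot=9 & 0xf = 0x9; word=0x9d67
word = 0x9d67 → little-endian bytes:
  [0]=0x67  [1]=0x9d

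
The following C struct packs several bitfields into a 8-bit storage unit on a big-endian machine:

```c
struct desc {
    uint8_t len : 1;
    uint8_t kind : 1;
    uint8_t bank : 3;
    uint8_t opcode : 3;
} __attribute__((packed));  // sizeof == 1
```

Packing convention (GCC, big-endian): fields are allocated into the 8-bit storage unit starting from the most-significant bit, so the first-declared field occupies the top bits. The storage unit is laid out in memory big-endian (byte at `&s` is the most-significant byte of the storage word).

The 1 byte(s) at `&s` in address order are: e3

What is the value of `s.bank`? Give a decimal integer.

[0]=0xe3 (big-endian) → word 0xe3
len:1 @ bit 7 → (0xe3>>7)&0x1 = 0x1
kind:1 @ bit 6 → (0xe3>>6)&0x1 = 0x1
bank:3 @ bit 3 → (0xe3>>3)&0x7 = 0x4  ←
opcode:3 @ bit 0 → (0xe3>>0)&0x7 = 0x3

4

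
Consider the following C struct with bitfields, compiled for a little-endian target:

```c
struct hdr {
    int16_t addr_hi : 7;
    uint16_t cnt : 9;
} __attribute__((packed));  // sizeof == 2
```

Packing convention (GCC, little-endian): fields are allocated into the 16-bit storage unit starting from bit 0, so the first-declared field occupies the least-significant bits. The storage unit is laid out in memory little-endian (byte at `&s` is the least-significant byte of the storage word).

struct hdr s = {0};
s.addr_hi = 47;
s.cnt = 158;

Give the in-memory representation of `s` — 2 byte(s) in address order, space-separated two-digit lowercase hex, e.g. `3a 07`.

[0+:7] addr_hi=47 & 0x7f = 0x2f; word=0x002f
[7+:9] cnt=158 & 0x1ff = 0x9e; word=0x4f2f
word = 0x4f2f → little-endian bytes:
  [0]=0x2f  [1]=0x4f

2f 4f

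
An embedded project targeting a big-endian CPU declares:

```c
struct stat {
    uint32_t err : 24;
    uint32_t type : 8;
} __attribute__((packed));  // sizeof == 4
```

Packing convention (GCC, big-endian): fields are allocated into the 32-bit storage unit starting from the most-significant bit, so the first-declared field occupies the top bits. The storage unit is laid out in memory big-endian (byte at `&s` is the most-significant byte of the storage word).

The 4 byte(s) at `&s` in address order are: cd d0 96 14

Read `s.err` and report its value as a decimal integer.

13488278

[0]=0xcd [1]=0xd0 [2]=0x96 [3]=0x14 (big-endian) → word 0xcdd09614
err [8+:24] = (word>>8) & 0xffffff = 13488278  ←
type [0+:8] = (word>>0) & 0xff = 20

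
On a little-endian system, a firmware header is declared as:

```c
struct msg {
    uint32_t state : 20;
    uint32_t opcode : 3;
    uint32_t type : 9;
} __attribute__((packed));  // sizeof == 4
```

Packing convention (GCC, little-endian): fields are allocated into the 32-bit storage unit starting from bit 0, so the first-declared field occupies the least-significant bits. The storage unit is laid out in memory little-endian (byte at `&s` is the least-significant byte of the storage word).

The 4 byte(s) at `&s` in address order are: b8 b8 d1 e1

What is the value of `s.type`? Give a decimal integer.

451

[0]=0xb8 [1]=0xb8 [2]=0xd1 [3]=0xe1 (little-endian) → word 0xe1d1b8b8
state:20 @ bit 0 → (0xe1d1b8b8>>0)&0xfffff = 0x1b8b8
opcode:3 @ bit 20 → (0xe1d1b8b8>>20)&0x7 = 0x5
type:9 @ bit 23 → (0xe1d1b8b8>>23)&0x1ff = 0x1c3  ←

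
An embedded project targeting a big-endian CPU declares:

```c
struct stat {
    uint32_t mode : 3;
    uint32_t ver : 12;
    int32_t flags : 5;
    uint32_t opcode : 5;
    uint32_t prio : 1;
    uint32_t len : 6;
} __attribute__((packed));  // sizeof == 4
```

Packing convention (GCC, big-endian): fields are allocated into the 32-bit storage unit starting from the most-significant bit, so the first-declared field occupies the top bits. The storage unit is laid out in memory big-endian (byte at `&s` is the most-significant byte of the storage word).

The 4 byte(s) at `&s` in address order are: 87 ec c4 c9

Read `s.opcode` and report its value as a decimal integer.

[0]=0x87 [1]=0xec [2]=0xc4 [3]=0xc9 (big-endian) → word 0x87ecc4c9
mode [29+:3] = (word>>29) & 0x7 = 4
ver [17+:12] = (word>>17) & 0xfff = 1014
flags [12+:5] = (word>>12) & 0x1f = 12
opcode [7+:5] = (word>>7) & 0x1f = 9  ←
prio [6+:1] = (word>>6) & 0x1 = 1
len [0+:6] = (word>>0) & 0x3f = 9

9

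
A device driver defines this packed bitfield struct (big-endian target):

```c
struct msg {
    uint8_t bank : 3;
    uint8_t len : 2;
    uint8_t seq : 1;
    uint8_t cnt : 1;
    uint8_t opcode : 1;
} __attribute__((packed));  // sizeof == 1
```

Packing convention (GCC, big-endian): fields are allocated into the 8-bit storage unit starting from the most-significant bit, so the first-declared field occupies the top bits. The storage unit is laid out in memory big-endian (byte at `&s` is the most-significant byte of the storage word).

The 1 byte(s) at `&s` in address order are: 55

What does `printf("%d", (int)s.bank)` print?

[0]=0x55 (big-endian) → word 0x55
bank:3 @ bit 5 → (0x55>>5)&0x7 = 0x2  ←
len:2 @ bit 3 → (0x55>>3)&0x3 = 0x2
seq:1 @ bit 2 → (0x55>>2)&0x1 = 0x1
cnt:1 @ bit 1 → (0x55>>1)&0x1 = 0x0
opcode:1 @ bit 0 → (0x55>>0)&0x1 = 0x1

2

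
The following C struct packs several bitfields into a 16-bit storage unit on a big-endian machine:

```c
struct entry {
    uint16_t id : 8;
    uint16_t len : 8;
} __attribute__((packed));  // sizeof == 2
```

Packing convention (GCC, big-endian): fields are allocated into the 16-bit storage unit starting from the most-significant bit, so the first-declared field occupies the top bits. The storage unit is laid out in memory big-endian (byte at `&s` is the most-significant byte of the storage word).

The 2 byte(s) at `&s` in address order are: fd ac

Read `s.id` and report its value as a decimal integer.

[0]=0xfd [1]=0xac (big-endian) → word 0xfdac
id:8 @ bit 8 → (0xfdac>>8)&0xff = 0xfd  ←
len:8 @ bit 0 → (0xfdac>>0)&0xff = 0xac

253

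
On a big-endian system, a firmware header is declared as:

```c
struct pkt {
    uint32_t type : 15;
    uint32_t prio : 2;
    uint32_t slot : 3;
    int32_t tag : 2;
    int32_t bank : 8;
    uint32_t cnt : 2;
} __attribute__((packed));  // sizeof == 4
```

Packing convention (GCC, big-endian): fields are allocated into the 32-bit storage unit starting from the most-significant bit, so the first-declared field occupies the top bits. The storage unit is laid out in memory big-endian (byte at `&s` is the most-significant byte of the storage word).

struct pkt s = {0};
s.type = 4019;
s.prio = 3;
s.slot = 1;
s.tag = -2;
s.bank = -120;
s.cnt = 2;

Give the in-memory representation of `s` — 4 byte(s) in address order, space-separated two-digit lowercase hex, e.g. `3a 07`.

type:15 = 4019 → 0xfb3 << 17 → word 0x1f660000
prio:2 = 3 → 0x3 << 15 → word 0x1f678000
slot:3 = 1 → 0x1 << 12 → word 0x1f679000
tag:2 = -2 → 0x2 << 10 → word 0x1f679800
bank:8 = -120 → 0x88 << 2 → word 0x1f679a20
cnt:2 = 2 → 0x2 << 0 → word 0x1f679a22
word = 0x1f679a22 → big-endian bytes:
  [0]=0x1f  [1]=0x67  [2]=0x9a  [3]=0x22

1f 67 9a 22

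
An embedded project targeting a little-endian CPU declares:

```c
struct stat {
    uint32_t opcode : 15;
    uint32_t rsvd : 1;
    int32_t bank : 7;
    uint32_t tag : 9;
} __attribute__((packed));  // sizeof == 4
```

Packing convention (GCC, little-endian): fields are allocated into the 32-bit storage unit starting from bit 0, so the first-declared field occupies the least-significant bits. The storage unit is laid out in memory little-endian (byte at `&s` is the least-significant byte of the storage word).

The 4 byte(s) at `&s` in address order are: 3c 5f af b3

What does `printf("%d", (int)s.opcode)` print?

[0]=0x3c [1]=0x5f [2]=0xaf [3]=0xb3 (little-endian) → word 0xb3af5f3c
opcode:15 @ bit 0 → (0xb3af5f3c>>0)&0x7fff = 0x5f3c  ←
rsvd:1 @ bit 15 → (0xb3af5f3c>>15)&0x1 = 0x0
bank:7 @ bit 16 → (0xb3af5f3c>>16)&0x7f = 0x2f
tag:9 @ bit 23 → (0xb3af5f3c>>23)&0x1ff = 0x167

24380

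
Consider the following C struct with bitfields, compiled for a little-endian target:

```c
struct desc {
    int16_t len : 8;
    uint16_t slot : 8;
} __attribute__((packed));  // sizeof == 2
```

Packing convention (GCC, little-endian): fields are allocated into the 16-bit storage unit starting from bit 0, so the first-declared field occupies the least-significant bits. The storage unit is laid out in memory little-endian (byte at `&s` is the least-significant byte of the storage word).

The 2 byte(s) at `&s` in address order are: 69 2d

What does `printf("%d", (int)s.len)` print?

105

[0]=0x69 [1]=0x2d (little-endian) → word 0x2d69
len:8 @ bit 0 → (0x2d69>>0)&0xff = 0x69  ←
slot:8 @ bit 8 → (0x2d69>>8)&0xff = 0x2d
len signed 8b, MSB=0: value = 105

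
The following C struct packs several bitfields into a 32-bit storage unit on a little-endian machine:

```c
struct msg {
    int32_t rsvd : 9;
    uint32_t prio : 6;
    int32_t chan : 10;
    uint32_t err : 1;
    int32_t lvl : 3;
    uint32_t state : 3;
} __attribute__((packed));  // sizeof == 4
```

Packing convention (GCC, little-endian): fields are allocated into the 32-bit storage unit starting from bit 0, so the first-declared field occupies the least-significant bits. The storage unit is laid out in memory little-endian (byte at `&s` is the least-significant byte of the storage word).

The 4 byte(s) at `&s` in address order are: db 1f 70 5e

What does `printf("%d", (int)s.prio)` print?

15

[0]=0xdb [1]=0x1f [2]=0x70 [3]=0x5e (little-endian) → word 0x5e701fdb
rsvd [0+:9] = (word>>0) & 0x1ff = 475
prio [9+:6] = (word>>9) & 0x3f = 15  ←
chan [15+:10] = (word>>15) & 0x3ff = 224
err [25+:1] = (word>>25) & 0x1 = 1
lvl [26+:3] = (word>>26) & 0x7 = 7
state [29+:3] = (word>>29) & 0x7 = 2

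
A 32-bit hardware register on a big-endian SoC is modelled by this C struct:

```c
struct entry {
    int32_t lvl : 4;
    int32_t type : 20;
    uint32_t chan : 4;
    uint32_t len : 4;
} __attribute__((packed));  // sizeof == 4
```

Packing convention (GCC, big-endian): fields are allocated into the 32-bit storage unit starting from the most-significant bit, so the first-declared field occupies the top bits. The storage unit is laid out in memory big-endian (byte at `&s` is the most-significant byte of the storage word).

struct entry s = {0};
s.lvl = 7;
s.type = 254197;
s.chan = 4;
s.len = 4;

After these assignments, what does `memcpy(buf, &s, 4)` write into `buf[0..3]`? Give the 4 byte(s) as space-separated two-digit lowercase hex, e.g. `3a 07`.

73 e0 f5 44

lvl:4 = 7 → 0x7 << 28 → word 0x70000000
type:20 = 254197 → 0x3e0f5 << 8 → word 0x73e0f500
chan:4 = 4 → 0x4 << 4 → word 0x73e0f540
len:4 = 4 → 0x4 << 0 → word 0x73e0f544
word = 0x73e0f544 → big-endian bytes:
  [0]=0x73  [1]=0xe0  [2]=0xf5  [3]=0x44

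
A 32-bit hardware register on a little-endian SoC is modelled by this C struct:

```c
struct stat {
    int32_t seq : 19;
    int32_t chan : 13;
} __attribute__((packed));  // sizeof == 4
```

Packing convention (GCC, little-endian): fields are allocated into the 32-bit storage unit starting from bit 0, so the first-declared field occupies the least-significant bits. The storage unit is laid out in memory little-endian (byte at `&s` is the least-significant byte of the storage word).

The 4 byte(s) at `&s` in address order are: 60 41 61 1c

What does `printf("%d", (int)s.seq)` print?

82272

[0]=0x60 [1]=0x41 [2]=0x61 [3]=0x1c (little-endian) → word 0x1c614160
seq:19 @ bit 0 → (0x1c614160>>0)&0x7ffff = 0x14160  ←
chan:13 @ bit 19 → (0x1c614160>>19)&0x1fff = 0x38c
seq signed 19b, MSB=0: value = 82272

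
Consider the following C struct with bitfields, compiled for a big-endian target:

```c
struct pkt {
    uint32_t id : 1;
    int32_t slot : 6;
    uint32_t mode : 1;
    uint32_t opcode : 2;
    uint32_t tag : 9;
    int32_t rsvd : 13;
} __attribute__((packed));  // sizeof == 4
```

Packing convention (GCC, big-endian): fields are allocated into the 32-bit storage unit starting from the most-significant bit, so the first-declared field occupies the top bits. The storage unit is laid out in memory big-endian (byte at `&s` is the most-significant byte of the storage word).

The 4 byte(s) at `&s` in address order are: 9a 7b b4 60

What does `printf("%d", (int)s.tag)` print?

477

[0]=0x9a [1]=0x7b [2]=0xb4 [3]=0x60 (big-endian) → word 0x9a7bb460
id [31+:1] = (word>>31) & 0x1 = 1
slot [25+:6] = (word>>25) & 0x3f = 13
mode [24+:1] = (word>>24) & 0x1 = 0
opcode [22+:2] = (word>>22) & 0x3 = 1
tag [13+:9] = (word>>13) & 0x1ff = 477  ←
rsvd [0+:13] = (word>>0) & 0x1fff = 5216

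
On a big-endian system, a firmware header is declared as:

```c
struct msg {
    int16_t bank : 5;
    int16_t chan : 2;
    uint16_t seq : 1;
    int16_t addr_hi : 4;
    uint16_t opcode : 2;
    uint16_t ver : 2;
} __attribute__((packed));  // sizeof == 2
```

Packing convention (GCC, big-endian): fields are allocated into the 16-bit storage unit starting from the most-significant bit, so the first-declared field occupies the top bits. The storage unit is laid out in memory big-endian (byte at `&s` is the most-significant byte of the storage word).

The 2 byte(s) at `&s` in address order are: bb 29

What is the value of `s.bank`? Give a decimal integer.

[0]=0xbb [1]=0x29 (big-endian) → word 0xbb29
bank:5 @ bit 11 → (0xbb29>>11)&0x1f = 0x17  ←
chan:2 @ bit 9 → (0xbb29>>9)&0x3 = 0x1
seq:1 @ bit 8 → (0xbb29>>8)&0x1 = 0x1
addr_hi:4 @ bit 4 → (0xbb29>>4)&0xf = 0x2
opcode:2 @ bit 2 → (0xbb29>>2)&0x3 = 0x2
ver:2 @ bit 0 → (0xbb29>>0)&0x3 = 0x1
bank signed 5b, MSB=1: 23 - 32 = -9

-9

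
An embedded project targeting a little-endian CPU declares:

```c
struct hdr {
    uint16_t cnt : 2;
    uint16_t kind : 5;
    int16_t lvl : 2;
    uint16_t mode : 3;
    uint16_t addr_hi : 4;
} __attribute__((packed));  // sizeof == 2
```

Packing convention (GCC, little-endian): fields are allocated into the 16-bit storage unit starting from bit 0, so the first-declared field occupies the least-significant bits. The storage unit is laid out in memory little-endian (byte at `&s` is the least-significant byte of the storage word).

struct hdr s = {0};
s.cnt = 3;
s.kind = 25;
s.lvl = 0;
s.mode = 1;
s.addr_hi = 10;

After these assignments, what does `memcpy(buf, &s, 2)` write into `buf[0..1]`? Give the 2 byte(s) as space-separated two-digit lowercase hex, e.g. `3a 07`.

67 a2

[0+:2] cnt=3 & 0x3 = 0x3; word=0x0003
[2+:5] kind=25 & 0x1f = 0x19; word=0x0067
[7+:2] lvl=0 & 0x3 = 0x0; word=0x0067
[9+:3] mode=1 & 0x7 = 0x1; word=0x0267
[12+:4] addr_hi=10 & 0xf = 0xa; word=0xa267
word = 0xa267 → little-endian bytes:
  [0]=0x67  [1]=0xa2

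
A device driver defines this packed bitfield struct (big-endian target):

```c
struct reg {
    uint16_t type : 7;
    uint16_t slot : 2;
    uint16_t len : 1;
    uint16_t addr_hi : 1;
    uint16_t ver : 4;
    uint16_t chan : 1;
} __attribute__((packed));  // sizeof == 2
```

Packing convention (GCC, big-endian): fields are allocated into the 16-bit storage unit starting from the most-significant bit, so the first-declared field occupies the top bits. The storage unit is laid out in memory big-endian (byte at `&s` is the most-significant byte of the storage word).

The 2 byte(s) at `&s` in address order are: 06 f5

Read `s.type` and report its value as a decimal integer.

[0]=0x06 [1]=0xf5 (big-endian) → word 0x06f5
type:7 @ bit 9 → (0x06f5>>9)&0x7f = 0x3  ←
slot:2 @ bit 7 → (0x06f5>>7)&0x3 = 0x1
len:1 @ bit 6 → (0x06f5>>6)&0x1 = 0x1
addr_hi:1 @ bit 5 → (0x06f5>>5)&0x1 = 0x1
ver:4 @ bit 1 → (0x06f5>>1)&0xf = 0xa
chan:1 @ bit 0 → (0x06f5>>0)&0x1 = 0x1

3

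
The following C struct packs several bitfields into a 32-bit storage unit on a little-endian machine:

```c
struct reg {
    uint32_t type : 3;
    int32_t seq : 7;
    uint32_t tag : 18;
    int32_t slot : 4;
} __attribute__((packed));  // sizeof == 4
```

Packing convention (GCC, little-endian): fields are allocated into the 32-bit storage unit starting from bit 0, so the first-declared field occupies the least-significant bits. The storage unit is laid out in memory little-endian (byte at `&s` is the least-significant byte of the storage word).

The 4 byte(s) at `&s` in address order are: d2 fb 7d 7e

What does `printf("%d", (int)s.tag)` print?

237438

[0]=0xd2 [1]=0xfb [2]=0x7d [3]=0x7e (little-endian) → word 0x7e7dfbd2
type:3 @ bit 0 → (0x7e7dfbd2>>0)&0x7 = 0x2
seq:7 @ bit 3 → (0x7e7dfbd2>>3)&0x7f = 0x7a
tag:18 @ bit 10 → (0x7e7dfbd2>>10)&0x3ffff = 0x39f7e  ←
slot:4 @ bit 28 → (0x7e7dfbd2>>28)&0xf = 0x7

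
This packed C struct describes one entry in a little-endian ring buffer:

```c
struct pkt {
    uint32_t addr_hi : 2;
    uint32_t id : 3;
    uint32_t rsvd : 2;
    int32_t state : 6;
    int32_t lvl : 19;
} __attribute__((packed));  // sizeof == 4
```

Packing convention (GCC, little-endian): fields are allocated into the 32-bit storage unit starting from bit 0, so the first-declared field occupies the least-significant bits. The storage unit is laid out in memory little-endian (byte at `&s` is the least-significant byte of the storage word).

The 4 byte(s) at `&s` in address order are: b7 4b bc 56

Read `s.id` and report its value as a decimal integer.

[0]=0xb7 [1]=0x4b [2]=0xbc [3]=0x56 (little-endian) → word 0x56bc4bb7
addr_hi:2 @ bit 0 → (0x56bc4bb7>>0)&0x3 = 0x3
id:3 @ bit 2 → (0x56bc4bb7>>2)&0x7 = 0x5  ←
rsvd:2 @ bit 5 → (0x56bc4bb7>>5)&0x3 = 0x1
state:6 @ bit 7 → (0x56bc4bb7>>7)&0x3f = 0x17
lvl:19 @ bit 13 → (0x56bc4bb7>>13)&0x7ffff = 0x2b5e2

5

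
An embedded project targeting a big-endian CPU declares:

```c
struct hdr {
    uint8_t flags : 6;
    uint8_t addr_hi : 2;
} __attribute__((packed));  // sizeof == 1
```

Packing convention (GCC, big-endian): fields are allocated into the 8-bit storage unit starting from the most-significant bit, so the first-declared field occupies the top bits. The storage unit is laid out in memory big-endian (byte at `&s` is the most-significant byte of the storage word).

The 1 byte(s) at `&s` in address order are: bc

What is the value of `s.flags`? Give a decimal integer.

[0]=0xbc (big-endian) → word 0xbc
flags:6 @ bit 2 → (0xbc>>2)&0x3f = 0x2f  ←
addr_hi:2 @ bit 0 → (0xbc>>0)&0x3 = 0x0

47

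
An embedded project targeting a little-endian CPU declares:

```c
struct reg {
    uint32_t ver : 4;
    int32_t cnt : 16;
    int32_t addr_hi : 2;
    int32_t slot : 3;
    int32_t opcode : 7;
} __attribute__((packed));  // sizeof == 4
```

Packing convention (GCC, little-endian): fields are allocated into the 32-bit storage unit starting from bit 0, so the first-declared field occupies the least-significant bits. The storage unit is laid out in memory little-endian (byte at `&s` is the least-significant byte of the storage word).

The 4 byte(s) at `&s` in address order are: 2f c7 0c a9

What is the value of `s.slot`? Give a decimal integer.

-4

[0]=0x2f [1]=0xc7 [2]=0x0c [3]=0xa9 (little-endian) → word 0xa90cc72f
ver [0+:4] = (word>>0) & 0xf = 15
cnt [4+:16] = (word>>4) & 0xffff = 52338
addr_hi [20+:2] = (word>>20) & 0x3 = 0
slot [22+:3] = (word>>22) & 0x7 = 4  ←
opcode [25+:7] = (word>>25) & 0x7f = 84
slot signed 3b, MSB=1: 4 - 8 = -4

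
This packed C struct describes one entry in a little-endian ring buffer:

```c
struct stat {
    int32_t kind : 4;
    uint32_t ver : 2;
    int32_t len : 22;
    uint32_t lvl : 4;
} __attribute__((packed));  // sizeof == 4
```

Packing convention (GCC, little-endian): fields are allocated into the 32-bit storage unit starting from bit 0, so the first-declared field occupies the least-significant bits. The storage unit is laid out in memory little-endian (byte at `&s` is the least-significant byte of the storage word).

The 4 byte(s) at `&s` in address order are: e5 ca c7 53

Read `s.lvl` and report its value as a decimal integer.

[0]=0xe5 [1]=0xca [2]=0xc7 [3]=0x53 (little-endian) → word 0x53c7cae5
kind [0+:4] = (word>>0) & 0xf = 5
ver [4+:2] = (word>>4) & 0x3 = 2
len [6+:22] = (word>>6) & 0x3fffff = 991019
lvl [28+:4] = (word>>28) & 0xf = 5  ←

5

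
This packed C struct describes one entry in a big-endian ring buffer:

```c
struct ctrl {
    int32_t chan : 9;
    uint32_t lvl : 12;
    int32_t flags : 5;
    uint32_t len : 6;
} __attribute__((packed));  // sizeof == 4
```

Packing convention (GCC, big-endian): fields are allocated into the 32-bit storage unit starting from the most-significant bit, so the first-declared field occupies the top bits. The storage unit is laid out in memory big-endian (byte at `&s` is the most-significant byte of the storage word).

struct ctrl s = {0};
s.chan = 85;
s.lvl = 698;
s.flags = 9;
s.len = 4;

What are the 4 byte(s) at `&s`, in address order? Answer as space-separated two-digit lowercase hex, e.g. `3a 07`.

[23+:9] chan=85 & 0x1ff = 0x55; word=0x2a800000
[11+:12] lvl=698 & 0xfff = 0x2ba; word=0x2a95d000
[6+:5] flags=9 & 0x1f = 0x9; word=0x2a95d240
[0+:6] len=4 & 0x3f = 0x4; word=0x2a95d244
word = 0x2a95d244 → big-endian bytes:
  [0]=0x2a  [1]=0x95  [2]=0xd2  [3]=0x44

2a 95 d2 44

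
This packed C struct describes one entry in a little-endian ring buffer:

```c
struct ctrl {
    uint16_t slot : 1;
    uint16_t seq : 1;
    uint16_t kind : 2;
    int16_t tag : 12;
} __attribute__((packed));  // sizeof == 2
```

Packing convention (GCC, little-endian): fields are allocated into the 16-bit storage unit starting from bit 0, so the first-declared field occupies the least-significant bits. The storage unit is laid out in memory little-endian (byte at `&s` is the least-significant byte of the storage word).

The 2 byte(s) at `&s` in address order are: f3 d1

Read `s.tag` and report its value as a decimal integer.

[0]=0xf3 [1]=0xd1 (little-endian) → word 0xd1f3
slot [0+:1] = (word>>0) & 0x1 = 1
seq [1+:1] = (word>>1) & 0x1 = 1
kind [2+:2] = (word>>2) & 0x3 = 0
tag [4+:12] = (word>>4) & 0xfff = 3359  ←
tag signed 12b, MSB=1: 3359 - 4096 = -737

-737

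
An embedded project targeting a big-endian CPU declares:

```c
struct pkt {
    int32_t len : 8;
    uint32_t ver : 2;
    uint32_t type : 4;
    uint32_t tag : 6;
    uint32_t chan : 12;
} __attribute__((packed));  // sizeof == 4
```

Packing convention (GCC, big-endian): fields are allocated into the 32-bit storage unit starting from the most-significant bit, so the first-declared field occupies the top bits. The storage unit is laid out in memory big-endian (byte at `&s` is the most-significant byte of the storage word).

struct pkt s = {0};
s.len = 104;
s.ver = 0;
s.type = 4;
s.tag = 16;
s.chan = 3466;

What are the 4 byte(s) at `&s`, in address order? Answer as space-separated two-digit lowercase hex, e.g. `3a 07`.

68 11 0d 8a

len (8b) val=104 bits=0x68 at bit 24: 0x68000000
ver (2b) val=0 bits=0x0 at bit 22: 0x68000000
type (4b) val=4 bits=0x4 at bit 18: 0x68100000
tag (6b) val=16 bits=0x10 at bit 12: 0x68110000
chan (12b) val=3466 bits=0xd8a at bit 0: 0x68110d8a
word = 0x68110d8a → big-endian bytes:
  [0]=0x68  [1]=0x11  [2]=0x0d  [3]=0x8a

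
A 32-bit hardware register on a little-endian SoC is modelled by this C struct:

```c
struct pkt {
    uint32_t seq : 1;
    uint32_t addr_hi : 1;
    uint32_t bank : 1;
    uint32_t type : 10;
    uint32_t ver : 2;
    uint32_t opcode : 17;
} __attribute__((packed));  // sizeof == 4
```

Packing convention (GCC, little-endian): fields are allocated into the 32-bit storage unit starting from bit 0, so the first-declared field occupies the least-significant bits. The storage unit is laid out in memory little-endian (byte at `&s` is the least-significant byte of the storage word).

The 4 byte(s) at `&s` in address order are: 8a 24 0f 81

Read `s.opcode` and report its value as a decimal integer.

66078

[0]=0x8a [1]=0x24 [2]=0x0f [3]=0x81 (little-endian) → word 0x810f248a
seq [0+:1] = (word>>0) & 0x1 = 0
addr_hi [1+:1] = (word>>1) & 0x1 = 1
bank [2+:1] = (word>>2) & 0x1 = 0
type [3+:10] = (word>>3) & 0x3ff = 145
ver [13+:2] = (word>>13) & 0x3 = 1
opcode [15+:17] = (word>>15) & 0x1ffff = 66078  ←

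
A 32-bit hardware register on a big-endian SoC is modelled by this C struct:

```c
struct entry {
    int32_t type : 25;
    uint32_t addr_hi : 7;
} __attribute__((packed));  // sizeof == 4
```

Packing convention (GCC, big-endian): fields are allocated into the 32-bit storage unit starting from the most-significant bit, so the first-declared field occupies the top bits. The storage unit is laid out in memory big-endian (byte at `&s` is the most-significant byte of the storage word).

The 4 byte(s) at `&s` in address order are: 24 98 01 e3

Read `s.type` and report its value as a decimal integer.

[0]=0x24 [1]=0x98 [2]=0x01 [3]=0xe3 (big-endian) → word 0x249801e3
type [7+:25] = (word>>7) & 0x1ffffff = 4796419  ←
addr_hi [0+:7] = (word>>0) & 0x7f = 99
type signed 25b, MSB=0: value = 4796419

4796419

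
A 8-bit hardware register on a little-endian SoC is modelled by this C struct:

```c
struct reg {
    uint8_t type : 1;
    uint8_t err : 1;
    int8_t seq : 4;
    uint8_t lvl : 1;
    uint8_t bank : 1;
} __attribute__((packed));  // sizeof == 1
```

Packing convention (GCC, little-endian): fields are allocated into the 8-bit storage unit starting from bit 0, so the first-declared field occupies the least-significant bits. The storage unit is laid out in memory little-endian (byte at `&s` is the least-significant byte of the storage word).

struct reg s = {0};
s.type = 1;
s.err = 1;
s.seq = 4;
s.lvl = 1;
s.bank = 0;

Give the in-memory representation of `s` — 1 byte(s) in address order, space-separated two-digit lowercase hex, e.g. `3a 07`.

type:1 = 1 → 0x1 << 0 → word 0x01
err:1 = 1 → 0x1 << 1 → word 0x03
seq:4 = 4 → 0x4 << 2 → word 0x13
lvl:1 = 1 → 0x1 << 6 → word 0x53
bank:1 = 0 → 0x0 << 7 → word 0x53
word = 0x53 → little-endian bytes:
  [0]=0x53

53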